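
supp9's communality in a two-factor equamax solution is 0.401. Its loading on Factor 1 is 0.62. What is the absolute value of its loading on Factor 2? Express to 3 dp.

Under orthogonal rotation h² = Σλ², so λ_Factor 2² = h² − (0.3844) = 0.401 − 0.3844 = 0.0166.
|λ| = √0.0166 = 0.1288.

0.129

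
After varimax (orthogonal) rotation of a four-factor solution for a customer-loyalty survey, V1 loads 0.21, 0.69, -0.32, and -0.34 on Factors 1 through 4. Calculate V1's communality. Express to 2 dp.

h² = 0.21² + 0.69² + (-0.32)² + (-0.34)² = 0.0441 + 0.4761 + 0.1024 + 0.1156 = 0.7382

0.74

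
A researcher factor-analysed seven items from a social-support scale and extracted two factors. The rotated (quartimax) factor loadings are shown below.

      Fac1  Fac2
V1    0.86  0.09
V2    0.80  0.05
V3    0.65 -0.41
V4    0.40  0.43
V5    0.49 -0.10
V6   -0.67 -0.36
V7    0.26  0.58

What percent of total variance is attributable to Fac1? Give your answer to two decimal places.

38.84%

SS loadings for Fac1 = 0.86² + 0.80² + 0.65² + 0.40² + 0.49² + (-0.67)² + 0.26² = 2.7187
With 7 standardized items, total variance = 7. Proportion = 2.7187/7 = 0.3884 → 38.84%.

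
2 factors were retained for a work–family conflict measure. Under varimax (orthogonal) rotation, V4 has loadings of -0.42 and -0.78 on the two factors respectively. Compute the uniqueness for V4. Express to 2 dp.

0.22

h² = (-0.42)² + (-0.78)² = 0.1764 + 0.6084 = 0.7848
Uniqueness u² = 1 − h² = 1 − 0.7848 = 0.2152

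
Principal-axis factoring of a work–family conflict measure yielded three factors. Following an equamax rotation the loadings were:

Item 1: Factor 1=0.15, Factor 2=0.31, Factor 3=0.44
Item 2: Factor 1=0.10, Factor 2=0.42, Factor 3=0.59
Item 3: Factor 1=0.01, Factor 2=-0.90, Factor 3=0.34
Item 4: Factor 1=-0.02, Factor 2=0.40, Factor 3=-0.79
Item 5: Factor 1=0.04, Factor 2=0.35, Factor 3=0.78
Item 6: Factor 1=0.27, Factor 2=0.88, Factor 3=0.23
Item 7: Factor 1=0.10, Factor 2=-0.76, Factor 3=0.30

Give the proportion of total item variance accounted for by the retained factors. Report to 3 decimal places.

Communalities: 0.3122, 0.5345, 0.9257, 0.7845, 0.7325, 0.9002, 0.6776; Σh² = 4.8672.
Total variance with 7 standardized items is 7, so the solution explains 4.8672/7 = 0.6953.

0.695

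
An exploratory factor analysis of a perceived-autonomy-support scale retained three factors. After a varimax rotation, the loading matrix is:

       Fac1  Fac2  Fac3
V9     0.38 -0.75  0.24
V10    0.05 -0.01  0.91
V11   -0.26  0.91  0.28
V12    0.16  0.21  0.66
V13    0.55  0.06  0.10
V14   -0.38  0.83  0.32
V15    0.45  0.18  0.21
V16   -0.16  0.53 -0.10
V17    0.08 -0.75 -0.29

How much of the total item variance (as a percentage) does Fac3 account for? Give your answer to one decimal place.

SS loadings for Fac3 = 0.24² + 0.91² + 0.28² + 0.66² + 0.10² + 0.32² + 0.21² + (-0.10)² + (-0.29)² = 1.6503
With 9 standardized items, total variance = 9. Proportion = 1.6503/9 = 0.1834 → 18.34%.

18.3%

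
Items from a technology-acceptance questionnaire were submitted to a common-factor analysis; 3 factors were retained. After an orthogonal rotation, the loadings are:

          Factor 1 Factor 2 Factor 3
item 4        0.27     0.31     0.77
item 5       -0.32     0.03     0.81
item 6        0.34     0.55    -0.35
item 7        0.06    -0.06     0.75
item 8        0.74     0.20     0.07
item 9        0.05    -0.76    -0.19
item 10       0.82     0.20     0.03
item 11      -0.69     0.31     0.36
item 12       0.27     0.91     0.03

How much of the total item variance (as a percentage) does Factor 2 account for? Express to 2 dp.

SS loadings for Factor 2 = 0.31² + 0.03² + 0.55² + (-0.06)² + 0.20² + (-0.76)² + 0.20² + 0.31² + 0.91² = 1.9849
With 9 standardized items, total variance = 9. Proportion = 1.9849/9 = 0.2205 → 22.05%.

22.05%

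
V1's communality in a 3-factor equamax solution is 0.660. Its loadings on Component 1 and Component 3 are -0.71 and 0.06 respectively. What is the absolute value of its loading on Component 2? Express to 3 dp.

0.390

Under orthogonal rotation h² = Σλ², so λ_Component 2² = h² − (0.5077) = 0.660 − 0.5077 = 0.1523.
|λ| = √0.1523 = 0.3903.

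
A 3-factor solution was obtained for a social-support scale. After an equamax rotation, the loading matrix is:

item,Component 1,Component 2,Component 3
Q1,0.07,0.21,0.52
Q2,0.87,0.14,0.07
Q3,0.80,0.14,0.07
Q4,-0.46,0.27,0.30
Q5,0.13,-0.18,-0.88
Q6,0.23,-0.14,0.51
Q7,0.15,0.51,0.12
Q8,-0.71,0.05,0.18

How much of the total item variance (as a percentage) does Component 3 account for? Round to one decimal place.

18.1%

SS loadings for Component 3 = 0.52² + 0.07² + 0.07² + 0.30² + (-0.88)² + 0.51² + 0.12² + 0.18² = 1.4515
With 8 standardized items, total variance = 8. Proportion = 1.4515/8 = 0.1814 → 18.14%.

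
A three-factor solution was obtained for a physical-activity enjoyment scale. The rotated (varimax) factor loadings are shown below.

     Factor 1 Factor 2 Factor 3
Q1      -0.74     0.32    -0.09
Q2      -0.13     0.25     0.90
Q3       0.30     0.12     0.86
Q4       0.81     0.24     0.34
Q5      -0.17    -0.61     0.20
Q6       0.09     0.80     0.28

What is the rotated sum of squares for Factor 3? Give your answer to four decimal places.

1.7917

SS loadings for Factor 3 = (-0.09)² + 0.90² + 0.86² + 0.34² + 0.20² + 0.28² = 0.0081 + 0.8100 + 0.7396 + 0.1156 + 0.0400 + 0.0784 = 1.7917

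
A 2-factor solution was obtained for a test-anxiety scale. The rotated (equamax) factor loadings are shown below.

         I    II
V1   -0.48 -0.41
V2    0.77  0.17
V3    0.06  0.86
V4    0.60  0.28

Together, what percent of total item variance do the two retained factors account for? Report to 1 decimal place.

SS loadings by factor: 1.1869, 1.0150; total = 2.2019.
Total variance with 4 standardized items is 4, so the solution explains 2.2019/4 = 0.5505 = 55.05%.

55.0%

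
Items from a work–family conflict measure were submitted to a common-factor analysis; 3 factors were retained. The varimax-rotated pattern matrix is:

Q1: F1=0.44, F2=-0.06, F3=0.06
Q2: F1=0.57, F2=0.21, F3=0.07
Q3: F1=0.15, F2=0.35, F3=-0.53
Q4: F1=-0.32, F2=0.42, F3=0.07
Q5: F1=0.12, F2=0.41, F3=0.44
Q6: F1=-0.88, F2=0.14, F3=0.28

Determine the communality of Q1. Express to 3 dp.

0.201

h² = 0.44² + (-0.06)² + 0.06² = 0.1936 + 0.0036 + 0.0036 = 0.2008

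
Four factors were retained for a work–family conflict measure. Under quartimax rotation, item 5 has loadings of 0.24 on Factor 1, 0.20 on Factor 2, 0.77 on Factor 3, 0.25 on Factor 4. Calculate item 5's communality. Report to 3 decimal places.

0.753

h² = 0.24² + 0.20² + 0.77² + 0.25² = 0.0576 + 0.0400 + 0.5929 + 0.0625 = 0.7530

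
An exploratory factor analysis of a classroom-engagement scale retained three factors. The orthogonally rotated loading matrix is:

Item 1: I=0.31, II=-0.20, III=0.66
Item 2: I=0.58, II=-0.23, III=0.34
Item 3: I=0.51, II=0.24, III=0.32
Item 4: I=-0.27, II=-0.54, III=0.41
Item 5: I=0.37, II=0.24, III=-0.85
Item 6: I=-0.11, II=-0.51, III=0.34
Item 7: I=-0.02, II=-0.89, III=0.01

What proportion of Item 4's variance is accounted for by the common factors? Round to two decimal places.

h² = (-0.27)² + (-0.54)² + 0.41² = 0.0729 + 0.2916 + 0.1681 = 0.5326

0.53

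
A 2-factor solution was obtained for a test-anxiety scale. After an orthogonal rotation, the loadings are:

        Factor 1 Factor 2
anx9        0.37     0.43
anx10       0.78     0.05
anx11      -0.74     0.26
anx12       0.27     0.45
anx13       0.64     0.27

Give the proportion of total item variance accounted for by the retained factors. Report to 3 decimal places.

SS loadings by factor: 1.7754, 0.5304; total = 2.3058.
Total variance with 5 standardized items is 5, so the solution explains 2.3058/5 = 0.4612.

0.461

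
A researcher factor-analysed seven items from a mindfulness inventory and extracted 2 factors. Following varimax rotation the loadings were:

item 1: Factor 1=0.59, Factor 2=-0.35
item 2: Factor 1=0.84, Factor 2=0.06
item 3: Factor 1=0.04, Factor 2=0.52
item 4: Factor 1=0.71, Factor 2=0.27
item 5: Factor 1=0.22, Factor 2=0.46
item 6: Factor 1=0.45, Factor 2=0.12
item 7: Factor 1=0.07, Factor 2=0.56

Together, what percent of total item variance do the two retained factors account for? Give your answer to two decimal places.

40.35%

SS loadings by factor: 1.8152, 1.0090; total = 2.8242.
Total variance with 7 standardized items is 7, so the solution explains 2.8242/7 = 0.4035 = 40.35%.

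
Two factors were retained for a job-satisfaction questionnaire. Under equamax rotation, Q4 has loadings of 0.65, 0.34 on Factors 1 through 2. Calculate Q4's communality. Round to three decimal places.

0.538

h² = 0.65² + 0.34² = 0.4225 + 0.1156 = 0.5381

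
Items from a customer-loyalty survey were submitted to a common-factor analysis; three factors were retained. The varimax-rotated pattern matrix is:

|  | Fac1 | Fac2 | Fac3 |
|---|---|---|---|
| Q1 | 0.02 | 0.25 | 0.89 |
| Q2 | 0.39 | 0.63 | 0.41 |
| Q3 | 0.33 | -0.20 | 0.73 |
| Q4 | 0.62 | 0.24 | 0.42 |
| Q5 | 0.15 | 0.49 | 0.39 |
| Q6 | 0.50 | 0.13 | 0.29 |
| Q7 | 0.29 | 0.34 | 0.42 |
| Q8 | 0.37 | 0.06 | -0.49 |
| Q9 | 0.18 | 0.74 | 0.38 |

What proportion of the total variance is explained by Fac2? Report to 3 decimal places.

SS loadings for Fac2 = 0.25² + 0.63² + (-0.20)² + 0.24² + 0.49² + 0.13² + 0.34² + 0.06² + 0.74² = 1.4808
Proportion of variance = 1.4808 / 9 = 0.1645.

0.165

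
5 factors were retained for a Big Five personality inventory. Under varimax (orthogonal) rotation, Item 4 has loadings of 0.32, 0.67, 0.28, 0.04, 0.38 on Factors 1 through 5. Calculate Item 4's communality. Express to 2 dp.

0.78

h² = 0.32² + 0.67² + 0.28² + 0.04² + 0.38² = 0.1024 + 0.4489 + 0.0784 + 0.0016 + 0.1444 = 0.7757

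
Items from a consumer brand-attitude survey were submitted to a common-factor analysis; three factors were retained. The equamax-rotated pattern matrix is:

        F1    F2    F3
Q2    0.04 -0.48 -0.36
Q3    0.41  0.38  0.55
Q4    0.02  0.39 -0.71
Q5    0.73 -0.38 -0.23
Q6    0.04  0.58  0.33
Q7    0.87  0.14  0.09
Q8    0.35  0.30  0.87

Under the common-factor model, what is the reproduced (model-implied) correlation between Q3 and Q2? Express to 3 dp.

-0.364

r̂ = Σ λ_i·λ_j across factors = (0.41)(0.04) + (0.38)(-0.48) + (0.55)(-0.36)
  = +0.0164 -0.1824 -0.1980 = -0.3640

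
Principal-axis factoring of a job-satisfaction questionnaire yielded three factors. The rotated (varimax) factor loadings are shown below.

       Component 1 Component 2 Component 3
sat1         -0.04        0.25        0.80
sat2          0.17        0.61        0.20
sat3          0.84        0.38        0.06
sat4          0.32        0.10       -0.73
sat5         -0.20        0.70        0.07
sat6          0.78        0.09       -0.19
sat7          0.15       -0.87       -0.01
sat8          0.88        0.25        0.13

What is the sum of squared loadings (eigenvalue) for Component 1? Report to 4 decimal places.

2.2838

SS loadings for Component 1 = (-0.04)² + 0.17² + 0.84² + 0.32² + (-0.20)² + 0.78² + 0.15² + 0.88² = 0.0016 + 0.0289 + 0.7056 + 0.1024 + 0.0400 + 0.6084 + 0.0225 + 0.7744 = 2.2838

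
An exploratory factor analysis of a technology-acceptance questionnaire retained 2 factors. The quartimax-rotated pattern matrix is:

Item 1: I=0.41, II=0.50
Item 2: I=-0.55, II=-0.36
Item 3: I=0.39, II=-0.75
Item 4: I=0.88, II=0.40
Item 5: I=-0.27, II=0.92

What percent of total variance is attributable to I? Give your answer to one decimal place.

29.4%

SS loadings for I = 0.41² + (-0.55)² + 0.39² + 0.88² + (-0.27)² = 1.4700
With 5 standardized items, total variance = 5. Proportion = 1.4700/5 = 0.2940 → 29.40%.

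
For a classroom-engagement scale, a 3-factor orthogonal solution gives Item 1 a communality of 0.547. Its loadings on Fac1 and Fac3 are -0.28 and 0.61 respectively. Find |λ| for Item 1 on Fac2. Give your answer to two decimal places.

0.31

Under orthogonal rotation h² = Σλ², so λ_Fac2² = h² − (0.4505) = 0.547 − 0.4505 = 0.0965.
|λ| = √0.0965 = 0.3106.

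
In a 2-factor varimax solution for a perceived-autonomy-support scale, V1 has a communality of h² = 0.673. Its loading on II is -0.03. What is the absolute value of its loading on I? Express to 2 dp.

Under orthogonal rotation h² = Σλ², so λ_I² = h² − (0.0009) = 0.673 − 0.0009 = 0.6721.
|λ| = √0.6721 = 0.8198.

0.82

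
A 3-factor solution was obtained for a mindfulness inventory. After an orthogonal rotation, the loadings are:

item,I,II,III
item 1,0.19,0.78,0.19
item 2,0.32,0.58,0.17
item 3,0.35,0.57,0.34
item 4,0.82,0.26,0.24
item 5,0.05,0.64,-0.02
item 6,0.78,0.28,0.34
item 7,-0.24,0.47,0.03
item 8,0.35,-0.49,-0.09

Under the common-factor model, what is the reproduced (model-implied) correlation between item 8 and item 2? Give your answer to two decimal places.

-0.19

r̂ = Σ λ_i·λ_j across factors = (0.35)(0.32) + (-0.49)(0.58) + (-0.09)(0.17)
  = +0.1120 -0.2842 -0.0153 = -0.1875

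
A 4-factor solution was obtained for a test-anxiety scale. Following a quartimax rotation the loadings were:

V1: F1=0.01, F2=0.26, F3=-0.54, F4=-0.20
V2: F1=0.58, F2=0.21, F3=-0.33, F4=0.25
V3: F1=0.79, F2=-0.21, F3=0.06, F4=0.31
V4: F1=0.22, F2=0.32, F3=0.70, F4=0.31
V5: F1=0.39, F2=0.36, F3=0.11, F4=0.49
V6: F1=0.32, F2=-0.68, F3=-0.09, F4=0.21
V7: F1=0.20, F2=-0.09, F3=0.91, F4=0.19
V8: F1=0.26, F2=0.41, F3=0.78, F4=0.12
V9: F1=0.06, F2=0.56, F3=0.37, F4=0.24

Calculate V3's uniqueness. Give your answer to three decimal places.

h² = 0.79² + (-0.21)² + 0.06² + 0.31² = 0.6241 + 0.0441 + 0.0036 + 0.0961 = 0.7679
Uniqueness u² = 1 − h² = 1 − 0.7679 = 0.2321

0.232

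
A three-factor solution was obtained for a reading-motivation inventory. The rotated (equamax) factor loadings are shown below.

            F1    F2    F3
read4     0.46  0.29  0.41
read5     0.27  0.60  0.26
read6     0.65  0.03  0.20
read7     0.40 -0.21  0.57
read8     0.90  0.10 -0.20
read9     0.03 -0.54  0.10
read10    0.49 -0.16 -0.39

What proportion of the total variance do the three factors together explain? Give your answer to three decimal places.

SS loadings by factor: 1.9180, 0.8163, 0.8027; total = 3.5370.
Total variance with 7 standardized items is 7, so the solution explains 3.5370/7 = 0.5053.

0.505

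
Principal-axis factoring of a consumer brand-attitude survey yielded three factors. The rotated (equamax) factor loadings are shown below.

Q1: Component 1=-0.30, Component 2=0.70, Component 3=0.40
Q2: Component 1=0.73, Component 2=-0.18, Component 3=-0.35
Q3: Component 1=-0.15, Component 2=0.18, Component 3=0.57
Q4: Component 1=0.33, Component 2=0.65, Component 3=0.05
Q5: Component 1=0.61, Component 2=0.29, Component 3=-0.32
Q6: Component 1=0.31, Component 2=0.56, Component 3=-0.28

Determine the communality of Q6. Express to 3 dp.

h² = 0.31² + 0.56² + (-0.28)² = 0.0961 + 0.3136 + 0.0784 = 0.4881

0.488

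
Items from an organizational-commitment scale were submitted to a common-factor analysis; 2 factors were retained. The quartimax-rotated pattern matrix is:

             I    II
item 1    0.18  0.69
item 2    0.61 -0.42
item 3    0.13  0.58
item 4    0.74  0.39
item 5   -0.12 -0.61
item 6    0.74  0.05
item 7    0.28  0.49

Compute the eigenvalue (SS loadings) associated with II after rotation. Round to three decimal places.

SS loadings for II = 0.69² + (-0.42)² + 0.58² + 0.39² + (-0.61)² + 0.05² + 0.49² = 0.4761 + 0.1764 + 0.3364 + 0.1521 + 0.3721 + 0.0025 + 0.2401 = 1.7557

1.756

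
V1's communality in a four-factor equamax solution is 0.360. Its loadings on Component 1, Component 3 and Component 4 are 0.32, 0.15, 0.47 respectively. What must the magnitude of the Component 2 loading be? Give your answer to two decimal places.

0.12

Under orthogonal rotation h² = Σλ², so λ_Component 2² = h² − (0.3458) = 0.360 − 0.3458 = 0.0142.
|λ| = √0.0142 = 0.1192.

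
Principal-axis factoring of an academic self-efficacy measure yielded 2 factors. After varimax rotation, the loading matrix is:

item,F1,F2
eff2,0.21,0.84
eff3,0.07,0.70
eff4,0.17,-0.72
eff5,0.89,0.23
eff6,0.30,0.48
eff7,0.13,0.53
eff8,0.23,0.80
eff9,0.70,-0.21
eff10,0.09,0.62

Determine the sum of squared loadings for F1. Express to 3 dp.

1.528

SS loadings for F1 = 0.21² + 0.07² + 0.17² + 0.89² + 0.30² + 0.13² + 0.23² + 0.70² + 0.09² = 0.0441 + 0.0049 + 0.0289 + 0.7921 + 0.0900 + 0.0169 + 0.0529 + 0.4900 + 0.0081 = 1.5279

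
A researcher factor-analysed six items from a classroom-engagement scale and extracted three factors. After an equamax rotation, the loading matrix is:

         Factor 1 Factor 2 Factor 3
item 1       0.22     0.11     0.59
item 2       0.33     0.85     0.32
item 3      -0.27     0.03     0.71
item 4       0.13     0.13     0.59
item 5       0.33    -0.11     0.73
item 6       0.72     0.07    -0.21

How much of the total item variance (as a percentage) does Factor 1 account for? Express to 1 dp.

14.6%

SS loadings for Factor 1 = 0.22² + 0.33² + (-0.27)² + 0.13² + 0.33² + 0.72² = 0.8744
With 6 standardized items, total variance = 6. Proportion = 0.8744/6 = 0.1457 → 14.57%.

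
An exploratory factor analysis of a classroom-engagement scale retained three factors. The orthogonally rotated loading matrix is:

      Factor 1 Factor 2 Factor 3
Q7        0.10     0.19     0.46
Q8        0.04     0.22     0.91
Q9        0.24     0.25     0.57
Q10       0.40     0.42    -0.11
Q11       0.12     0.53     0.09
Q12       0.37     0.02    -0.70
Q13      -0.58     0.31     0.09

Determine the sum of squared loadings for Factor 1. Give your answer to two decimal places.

SS loadings for Factor 1 = 0.10² + 0.04² + 0.24² + 0.40² + 0.12² + 0.37² + (-0.58)² = 0.0100 + 0.0016 + 0.0576 + 0.1600 + 0.0144 + 0.1369 + 0.3364 = 0.7169

0.72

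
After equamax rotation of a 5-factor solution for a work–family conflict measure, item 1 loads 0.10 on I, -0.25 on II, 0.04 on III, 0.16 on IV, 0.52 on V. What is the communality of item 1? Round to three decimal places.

h² = 0.10² + (-0.25)² + 0.04² + 0.16² + 0.52² = 0.0100 + 0.0625 + 0.0016 + 0.0256 + 0.2704 = 0.3701

0.370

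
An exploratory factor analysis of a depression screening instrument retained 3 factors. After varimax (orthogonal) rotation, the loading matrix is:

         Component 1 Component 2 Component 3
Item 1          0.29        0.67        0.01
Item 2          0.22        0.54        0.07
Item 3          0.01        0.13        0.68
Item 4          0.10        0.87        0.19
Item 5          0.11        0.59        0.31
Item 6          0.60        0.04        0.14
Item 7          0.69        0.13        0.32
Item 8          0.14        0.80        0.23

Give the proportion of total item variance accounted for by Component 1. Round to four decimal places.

0.1263

SS loadings for Component 1 = 0.29² + 0.22² + 0.01² + 0.10² + 0.11² + 0.60² + 0.69² + 0.14² = 1.0104
Proportion of variance = 1.0104 / 8 = 0.1263.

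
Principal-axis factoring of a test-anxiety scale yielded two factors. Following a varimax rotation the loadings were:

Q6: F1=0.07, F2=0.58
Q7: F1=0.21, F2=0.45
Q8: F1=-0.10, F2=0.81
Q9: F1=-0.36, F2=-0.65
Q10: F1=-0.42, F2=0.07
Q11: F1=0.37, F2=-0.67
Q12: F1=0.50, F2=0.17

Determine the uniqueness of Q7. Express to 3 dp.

h² = 0.21² + 0.45² = 0.0441 + 0.2025 = 0.2466
Uniqueness u² = 1 − h² = 1 − 0.2466 = 0.7534

0.753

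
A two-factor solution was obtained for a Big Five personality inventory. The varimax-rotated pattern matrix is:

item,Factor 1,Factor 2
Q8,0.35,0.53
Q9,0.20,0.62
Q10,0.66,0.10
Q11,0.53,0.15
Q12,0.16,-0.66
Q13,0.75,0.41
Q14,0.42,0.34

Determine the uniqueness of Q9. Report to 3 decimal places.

0.576

h² = 0.20² + 0.62² = 0.0400 + 0.3844 = 0.4244
Uniqueness u² = 1 − h² = 1 − 0.4244 = 0.5756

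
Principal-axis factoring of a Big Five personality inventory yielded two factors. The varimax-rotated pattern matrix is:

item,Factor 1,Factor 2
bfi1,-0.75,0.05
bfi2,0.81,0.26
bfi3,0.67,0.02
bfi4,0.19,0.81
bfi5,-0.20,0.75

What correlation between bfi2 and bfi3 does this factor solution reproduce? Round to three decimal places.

r̂ = Σ λ_i·λ_j across factors = (0.81)(0.67) + (0.26)(0.02)
  = +0.5427 +0.0052 = 0.5479

0.548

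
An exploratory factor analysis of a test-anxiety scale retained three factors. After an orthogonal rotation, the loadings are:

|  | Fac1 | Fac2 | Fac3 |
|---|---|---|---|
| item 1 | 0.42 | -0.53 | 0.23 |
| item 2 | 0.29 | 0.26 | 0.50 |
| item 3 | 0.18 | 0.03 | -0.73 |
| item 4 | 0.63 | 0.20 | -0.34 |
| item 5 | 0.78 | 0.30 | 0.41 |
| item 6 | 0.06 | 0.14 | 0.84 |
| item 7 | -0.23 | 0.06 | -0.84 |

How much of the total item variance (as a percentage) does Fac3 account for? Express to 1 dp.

36.2%

SS loadings for Fac3 = 0.23² + 0.50² + (-0.73)² + (-0.34)² + 0.41² + 0.84² + (-0.84)² = 2.5307
With 7 standardized items, total variance = 7. Proportion = 2.5307/7 = 0.3615 → 36.15%.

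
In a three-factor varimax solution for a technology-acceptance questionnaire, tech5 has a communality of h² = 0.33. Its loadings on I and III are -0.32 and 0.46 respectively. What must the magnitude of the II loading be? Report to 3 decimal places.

Under orthogonal rotation h² = Σλ², so λ_II² = h² − (0.3140) = 0.33 − 0.3140 = 0.0160.
|λ| = √0.0160 = 0.1265.

0.126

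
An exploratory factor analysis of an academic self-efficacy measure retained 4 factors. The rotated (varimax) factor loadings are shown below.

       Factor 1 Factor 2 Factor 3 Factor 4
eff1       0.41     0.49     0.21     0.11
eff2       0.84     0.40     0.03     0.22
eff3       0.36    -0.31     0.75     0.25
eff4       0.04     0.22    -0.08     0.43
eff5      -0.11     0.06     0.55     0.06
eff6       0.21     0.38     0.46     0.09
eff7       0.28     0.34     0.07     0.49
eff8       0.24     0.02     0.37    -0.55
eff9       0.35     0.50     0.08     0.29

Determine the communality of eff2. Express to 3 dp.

0.915

h² = 0.84² + 0.40² + 0.03² + 0.22² = 0.7056 + 0.1600 + 0.0009 + 0.0484 = 0.9149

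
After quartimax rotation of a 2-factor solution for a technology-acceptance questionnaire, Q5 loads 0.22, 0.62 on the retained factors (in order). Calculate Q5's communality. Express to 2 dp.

h² = 0.22² + 0.62² = 0.0484 + 0.3844 = 0.4328

0.43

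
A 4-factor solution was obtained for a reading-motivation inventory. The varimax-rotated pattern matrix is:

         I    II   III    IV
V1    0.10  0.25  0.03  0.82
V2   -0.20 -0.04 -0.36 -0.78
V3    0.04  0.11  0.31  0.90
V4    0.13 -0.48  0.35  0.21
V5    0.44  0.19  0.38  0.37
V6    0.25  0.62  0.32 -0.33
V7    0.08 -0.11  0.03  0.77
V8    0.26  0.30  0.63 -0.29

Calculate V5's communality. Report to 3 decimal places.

0.511

h² = 0.44² + 0.19² + 0.38² + 0.37² = 0.1936 + 0.0361 + 0.1444 + 0.1369 = 0.5110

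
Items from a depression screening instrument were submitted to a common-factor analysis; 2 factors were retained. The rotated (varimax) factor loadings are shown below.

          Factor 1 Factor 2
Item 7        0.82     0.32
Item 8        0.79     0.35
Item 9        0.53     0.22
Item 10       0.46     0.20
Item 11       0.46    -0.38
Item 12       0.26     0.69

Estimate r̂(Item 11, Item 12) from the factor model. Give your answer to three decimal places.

r̂ = Σ λ_i·λ_j across factors = (0.46)(0.26) + (-0.38)(0.69)
  = +0.1196 -0.2622 = -0.1426

-0.143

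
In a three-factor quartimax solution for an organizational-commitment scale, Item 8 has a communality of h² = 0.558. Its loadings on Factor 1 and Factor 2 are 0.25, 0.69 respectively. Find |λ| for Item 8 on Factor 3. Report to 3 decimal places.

0.139

Under orthogonal rotation h² = Σλ², so λ_Factor 3² = h² − (0.5386) = 0.558 − 0.5386 = 0.0194.
|λ| = √0.0194 = 0.1393.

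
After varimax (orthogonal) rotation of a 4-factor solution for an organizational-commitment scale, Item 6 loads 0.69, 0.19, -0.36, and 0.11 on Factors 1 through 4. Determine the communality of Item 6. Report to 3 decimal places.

0.654

h² = 0.69² + 0.19² + (-0.36)² + 0.11² = 0.4761 + 0.0361 + 0.1296 + 0.0121 = 0.6539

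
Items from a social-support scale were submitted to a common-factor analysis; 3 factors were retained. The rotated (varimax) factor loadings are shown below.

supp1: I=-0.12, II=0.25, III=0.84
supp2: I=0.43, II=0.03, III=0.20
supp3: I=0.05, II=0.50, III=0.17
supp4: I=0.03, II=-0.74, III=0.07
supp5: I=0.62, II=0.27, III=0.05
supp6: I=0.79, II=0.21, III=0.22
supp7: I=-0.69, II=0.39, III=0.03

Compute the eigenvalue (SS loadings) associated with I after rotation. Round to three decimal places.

SS loadings for I = (-0.12)² + 0.43² + 0.05² + 0.03² + 0.62² + 0.79² + (-0.69)² = 0.0144 + 0.1849 + 0.0025 + 0.0009 + 0.3844 + 0.6241 + 0.4761 = 1.6873

1.687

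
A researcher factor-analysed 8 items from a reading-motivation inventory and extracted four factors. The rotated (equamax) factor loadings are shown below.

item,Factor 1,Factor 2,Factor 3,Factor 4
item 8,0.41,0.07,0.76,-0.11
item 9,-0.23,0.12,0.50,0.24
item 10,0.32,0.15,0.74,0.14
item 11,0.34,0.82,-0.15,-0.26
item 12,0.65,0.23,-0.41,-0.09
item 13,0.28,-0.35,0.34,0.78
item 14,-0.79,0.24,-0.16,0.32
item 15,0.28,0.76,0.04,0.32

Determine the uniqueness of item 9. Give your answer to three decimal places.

0.625

h² = (-0.23)² + 0.12² + 0.50² + 0.24² = 0.0529 + 0.0144 + 0.2500 + 0.0576 = 0.3749
Uniqueness u² = 1 − h² = 1 − 0.3749 = 0.6251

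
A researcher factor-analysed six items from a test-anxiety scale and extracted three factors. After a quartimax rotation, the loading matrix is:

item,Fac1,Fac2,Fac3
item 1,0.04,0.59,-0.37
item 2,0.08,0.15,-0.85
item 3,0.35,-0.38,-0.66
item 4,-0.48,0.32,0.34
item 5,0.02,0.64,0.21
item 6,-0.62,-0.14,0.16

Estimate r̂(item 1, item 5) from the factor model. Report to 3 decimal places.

r̂ = Σ λ_i·λ_j across factors = (0.04)(0.02) + (0.59)(0.64) + (-0.37)(0.21)
  = +0.0008 +0.3776 -0.0777 = 0.3007

0.301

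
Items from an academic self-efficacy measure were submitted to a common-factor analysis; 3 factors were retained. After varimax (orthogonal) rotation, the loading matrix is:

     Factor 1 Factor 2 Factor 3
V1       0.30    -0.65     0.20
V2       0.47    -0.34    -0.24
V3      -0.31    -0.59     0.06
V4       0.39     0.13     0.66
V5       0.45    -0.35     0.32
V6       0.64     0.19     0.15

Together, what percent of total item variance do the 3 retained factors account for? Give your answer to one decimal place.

48.2%

Communalities: 0.5525, 0.3941, 0.4478, 0.6046, 0.4274, 0.4682; Σh² = 2.8946.
Total variance with 6 standardized items is 6, so the solution explains 2.8946/6 = 0.4824 = 48.24%.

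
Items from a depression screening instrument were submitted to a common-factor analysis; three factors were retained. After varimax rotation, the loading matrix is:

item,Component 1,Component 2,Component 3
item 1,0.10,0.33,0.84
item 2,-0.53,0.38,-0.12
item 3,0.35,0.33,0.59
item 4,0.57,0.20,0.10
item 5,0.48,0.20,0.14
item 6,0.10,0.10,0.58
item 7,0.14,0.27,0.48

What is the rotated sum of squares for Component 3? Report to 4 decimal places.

SS loadings for Component 3 = 0.84² + (-0.12)² + 0.59² + 0.10² + 0.14² + 0.58² + 0.48² = 0.7056 + 0.0144 + 0.3481 + 0.0100 + 0.0196 + 0.3364 + 0.2304 = 1.6645

1.6645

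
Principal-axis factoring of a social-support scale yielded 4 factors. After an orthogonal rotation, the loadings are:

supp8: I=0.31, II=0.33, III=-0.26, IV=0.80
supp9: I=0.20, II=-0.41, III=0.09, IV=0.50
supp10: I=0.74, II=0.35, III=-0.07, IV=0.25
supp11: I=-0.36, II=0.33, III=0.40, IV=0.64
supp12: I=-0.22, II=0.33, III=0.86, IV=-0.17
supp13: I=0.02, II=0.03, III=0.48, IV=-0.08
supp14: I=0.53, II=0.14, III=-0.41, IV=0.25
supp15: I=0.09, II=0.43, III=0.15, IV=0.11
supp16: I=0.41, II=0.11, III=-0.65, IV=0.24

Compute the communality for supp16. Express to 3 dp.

0.660

h² = 0.41² + 0.11² + (-0.65)² + 0.24² = 0.1681 + 0.0121 + 0.4225 + 0.0576 = 0.6603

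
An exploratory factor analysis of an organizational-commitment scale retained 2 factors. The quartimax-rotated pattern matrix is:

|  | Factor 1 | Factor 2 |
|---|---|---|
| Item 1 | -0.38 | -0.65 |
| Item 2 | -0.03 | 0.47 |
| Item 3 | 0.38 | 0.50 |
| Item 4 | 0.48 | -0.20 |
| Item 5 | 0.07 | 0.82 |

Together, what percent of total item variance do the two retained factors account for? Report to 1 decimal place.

SS loadings by factor: 0.5250, 1.6058; total = 2.1308.
Total variance with 5 standardized items is 5, so the solution explains 2.1308/5 = 0.4262 = 42.62%.

42.6%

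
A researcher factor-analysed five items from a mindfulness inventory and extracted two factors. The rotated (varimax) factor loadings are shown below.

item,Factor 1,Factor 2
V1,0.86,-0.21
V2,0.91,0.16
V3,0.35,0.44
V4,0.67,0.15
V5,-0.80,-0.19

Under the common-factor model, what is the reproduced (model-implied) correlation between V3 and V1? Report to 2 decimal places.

r̂ = Σ λ_i·λ_j across factors = (0.35)(0.86) + (0.44)(-0.21)
  = +0.3010 -0.0924 = 0.2086

0.21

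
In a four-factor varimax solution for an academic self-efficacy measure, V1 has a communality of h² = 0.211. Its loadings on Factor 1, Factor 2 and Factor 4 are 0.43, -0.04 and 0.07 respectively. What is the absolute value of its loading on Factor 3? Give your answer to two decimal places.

0.14

Under orthogonal rotation h² = Σλ², so λ_Factor 3² = h² − (0.1914) = 0.211 − 0.1914 = 0.0196.
|λ| = √0.0196 = 0.1400.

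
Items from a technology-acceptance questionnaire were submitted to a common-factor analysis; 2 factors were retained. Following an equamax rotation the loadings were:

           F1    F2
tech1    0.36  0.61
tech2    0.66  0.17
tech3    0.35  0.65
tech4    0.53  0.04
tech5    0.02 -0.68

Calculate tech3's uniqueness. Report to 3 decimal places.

h² = 0.35² + 0.65² = 0.1225 + 0.4225 = 0.5450
Uniqueness u² = 1 − h² = 1 − 0.5450 = 0.4550

0.455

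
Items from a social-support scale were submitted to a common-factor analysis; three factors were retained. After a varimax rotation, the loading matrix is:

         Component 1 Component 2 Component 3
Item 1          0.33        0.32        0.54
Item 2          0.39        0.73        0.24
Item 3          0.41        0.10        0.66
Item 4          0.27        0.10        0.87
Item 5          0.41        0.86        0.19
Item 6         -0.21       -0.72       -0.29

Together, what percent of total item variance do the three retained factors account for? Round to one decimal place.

Communalities: 0.5029, 0.7426, 0.6137, 0.8398, 0.9438, 0.6466; Σh² = 4.2894.
Total variance with 6 standardized items is 6, so the solution explains 4.2894/6 = 0.7149 = 71.49%.

71.5%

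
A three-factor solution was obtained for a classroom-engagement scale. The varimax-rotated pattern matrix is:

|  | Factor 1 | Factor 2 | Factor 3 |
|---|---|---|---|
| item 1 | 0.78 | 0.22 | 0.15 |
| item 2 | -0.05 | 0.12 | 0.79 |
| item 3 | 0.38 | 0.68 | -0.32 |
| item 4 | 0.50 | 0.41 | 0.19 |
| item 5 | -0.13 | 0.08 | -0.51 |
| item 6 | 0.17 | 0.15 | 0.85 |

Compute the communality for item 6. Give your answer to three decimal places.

0.774

h² = 0.17² + 0.15² + 0.85² = 0.0289 + 0.0225 + 0.7225 = 0.7739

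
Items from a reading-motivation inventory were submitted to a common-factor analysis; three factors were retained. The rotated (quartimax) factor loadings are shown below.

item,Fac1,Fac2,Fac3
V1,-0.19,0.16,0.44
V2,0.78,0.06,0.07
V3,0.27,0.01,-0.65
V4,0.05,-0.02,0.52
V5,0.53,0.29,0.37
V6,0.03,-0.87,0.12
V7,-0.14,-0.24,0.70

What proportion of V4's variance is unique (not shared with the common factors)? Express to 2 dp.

h² = 0.05² + (-0.02)² + 0.52² = 0.0025 + 0.0004 + 0.2704 = 0.2733
Uniqueness u² = 1 − h² = 1 − 0.2733 = 0.7267

0.73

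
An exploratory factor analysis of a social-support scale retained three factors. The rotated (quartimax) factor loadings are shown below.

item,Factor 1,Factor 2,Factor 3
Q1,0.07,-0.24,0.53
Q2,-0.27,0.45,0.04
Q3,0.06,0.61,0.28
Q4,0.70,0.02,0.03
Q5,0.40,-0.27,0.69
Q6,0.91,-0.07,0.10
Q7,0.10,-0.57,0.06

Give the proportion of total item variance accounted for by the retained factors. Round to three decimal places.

SS loadings by factor: 1.5695, 1.0353, 0.8515; total = 3.4563.
Total variance with 7 standardized items is 7, so the solution explains 3.4563/7 = 0.4938.

0.494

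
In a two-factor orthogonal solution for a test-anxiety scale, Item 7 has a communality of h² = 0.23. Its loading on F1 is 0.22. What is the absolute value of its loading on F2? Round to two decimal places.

0.43

Under orthogonal rotation h² = Σλ², so λ_F2² = h² − (0.0484) = 0.23 − 0.0484 = 0.1816.
|λ| = √0.1816 = 0.4261.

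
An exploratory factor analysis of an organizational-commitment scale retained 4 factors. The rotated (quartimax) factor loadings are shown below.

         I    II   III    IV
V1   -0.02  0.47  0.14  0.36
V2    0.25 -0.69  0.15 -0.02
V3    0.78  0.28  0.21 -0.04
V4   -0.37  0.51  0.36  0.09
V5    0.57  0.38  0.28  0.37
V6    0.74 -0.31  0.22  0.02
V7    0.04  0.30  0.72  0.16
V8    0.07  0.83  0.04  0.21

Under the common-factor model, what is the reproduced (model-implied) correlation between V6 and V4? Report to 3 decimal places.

r̂ = Σ λ_i·λ_j across factors = (0.74)(-0.37) + (-0.31)(0.51) + (0.22)(0.36) + (0.02)(0.09)
  = -0.2738 -0.1581 +0.0792 +0.0018 = -0.3509

-0.351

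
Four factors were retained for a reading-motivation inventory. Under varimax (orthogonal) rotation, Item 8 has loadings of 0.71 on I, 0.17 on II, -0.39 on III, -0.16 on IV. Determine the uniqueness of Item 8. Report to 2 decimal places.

0.29

h² = 0.71² + 0.17² + (-0.39)² + (-0.16)² = 0.5041 + 0.0289 + 0.1521 + 0.0256 = 0.7107
Uniqueness u² = 1 − h² = 1 − 0.7107 = 0.2893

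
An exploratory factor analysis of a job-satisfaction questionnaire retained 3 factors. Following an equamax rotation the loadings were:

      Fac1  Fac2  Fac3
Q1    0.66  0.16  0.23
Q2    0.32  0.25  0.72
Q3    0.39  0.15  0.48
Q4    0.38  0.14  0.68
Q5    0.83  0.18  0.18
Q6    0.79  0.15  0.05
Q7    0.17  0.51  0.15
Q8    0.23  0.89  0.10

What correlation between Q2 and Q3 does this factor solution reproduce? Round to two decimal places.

r̂ = Σ λ_i·λ_j across factors = (0.32)(0.39) + (0.25)(0.15) + (0.72)(0.48)
  = +0.1248 +0.0375 +0.3456 = 0.5079

0.51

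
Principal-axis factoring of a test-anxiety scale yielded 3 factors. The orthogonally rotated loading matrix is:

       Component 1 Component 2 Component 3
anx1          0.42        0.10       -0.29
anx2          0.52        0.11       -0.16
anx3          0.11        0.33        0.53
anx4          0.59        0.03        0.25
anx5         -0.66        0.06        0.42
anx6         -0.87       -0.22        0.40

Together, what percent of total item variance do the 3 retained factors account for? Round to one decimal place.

49.5%

SS loadings by factor: 1.9995, 0.1839, 0.7895; total = 2.9729.
Total variance with 6 standardized items is 6, so the solution explains 2.9729/6 = 0.4955 = 49.55%.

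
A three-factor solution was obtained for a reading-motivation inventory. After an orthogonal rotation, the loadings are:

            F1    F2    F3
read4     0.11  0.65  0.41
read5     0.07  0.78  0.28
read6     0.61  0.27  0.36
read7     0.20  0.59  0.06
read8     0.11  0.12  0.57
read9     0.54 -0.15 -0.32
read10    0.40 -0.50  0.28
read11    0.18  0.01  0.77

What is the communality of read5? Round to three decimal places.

0.692

h² = 0.07² + 0.78² + 0.28² = 0.0049 + 0.6084 + 0.0784 = 0.6917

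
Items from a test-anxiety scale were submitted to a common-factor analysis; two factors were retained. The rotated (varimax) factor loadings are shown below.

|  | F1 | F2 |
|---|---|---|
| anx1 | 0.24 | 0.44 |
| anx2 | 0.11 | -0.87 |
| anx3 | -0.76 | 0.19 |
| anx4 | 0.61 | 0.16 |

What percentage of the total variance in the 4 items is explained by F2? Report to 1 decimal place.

25.3%

SS loadings for F2 = 0.44² + (-0.87)² + 0.19² + 0.16² = 1.0122
With 4 standardized items, total variance = 4. Proportion = 1.0122/4 = 0.2530 → 25.30%.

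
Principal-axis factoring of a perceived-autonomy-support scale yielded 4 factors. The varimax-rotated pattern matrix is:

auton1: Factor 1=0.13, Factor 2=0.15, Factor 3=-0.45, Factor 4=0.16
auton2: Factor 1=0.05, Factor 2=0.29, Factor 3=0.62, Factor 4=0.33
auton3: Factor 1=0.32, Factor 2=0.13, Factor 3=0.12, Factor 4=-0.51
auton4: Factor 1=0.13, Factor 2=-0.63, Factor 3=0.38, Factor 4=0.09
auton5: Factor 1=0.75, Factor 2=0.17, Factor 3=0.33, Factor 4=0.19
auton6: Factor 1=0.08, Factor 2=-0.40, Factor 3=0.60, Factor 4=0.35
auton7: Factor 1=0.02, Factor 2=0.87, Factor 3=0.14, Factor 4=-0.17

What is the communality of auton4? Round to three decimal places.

0.566

h² = 0.13² + (-0.63)² + 0.38² + 0.09² = 0.0169 + 0.3969 + 0.1444 + 0.0081 = 0.5663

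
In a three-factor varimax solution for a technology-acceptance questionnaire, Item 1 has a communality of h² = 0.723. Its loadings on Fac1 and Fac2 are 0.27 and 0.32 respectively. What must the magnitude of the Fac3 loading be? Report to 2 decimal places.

Under orthogonal rotation h² = Σλ², so λ_Fac3² = h² − (0.1753) = 0.723 − 0.1753 = 0.5477.
|λ| = √0.5477 = 0.7401.

0.74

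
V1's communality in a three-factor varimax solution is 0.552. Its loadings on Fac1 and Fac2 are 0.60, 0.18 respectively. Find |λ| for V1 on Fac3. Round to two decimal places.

Under orthogonal rotation h² = Σλ², so λ_Fac3² = h² − (0.3924) = 0.552 − 0.3924 = 0.1596.
|λ| = √0.1596 = 0.3995.

0.40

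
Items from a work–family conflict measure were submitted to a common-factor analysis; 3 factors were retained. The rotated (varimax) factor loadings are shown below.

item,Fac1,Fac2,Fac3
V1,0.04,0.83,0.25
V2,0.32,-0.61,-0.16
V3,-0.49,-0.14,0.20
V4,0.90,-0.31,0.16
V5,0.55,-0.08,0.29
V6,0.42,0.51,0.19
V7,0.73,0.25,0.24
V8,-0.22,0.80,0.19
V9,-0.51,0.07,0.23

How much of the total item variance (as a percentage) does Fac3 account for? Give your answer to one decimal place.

4.7%

SS loadings for Fac3 = 0.25² + (-0.16)² + 0.20² + 0.16² + 0.29² + 0.19² + 0.24² + 0.19² + 0.23² = 0.4205
With 9 standardized items, total variance = 9. Proportion = 0.4205/9 = 0.0467 → 4.67%.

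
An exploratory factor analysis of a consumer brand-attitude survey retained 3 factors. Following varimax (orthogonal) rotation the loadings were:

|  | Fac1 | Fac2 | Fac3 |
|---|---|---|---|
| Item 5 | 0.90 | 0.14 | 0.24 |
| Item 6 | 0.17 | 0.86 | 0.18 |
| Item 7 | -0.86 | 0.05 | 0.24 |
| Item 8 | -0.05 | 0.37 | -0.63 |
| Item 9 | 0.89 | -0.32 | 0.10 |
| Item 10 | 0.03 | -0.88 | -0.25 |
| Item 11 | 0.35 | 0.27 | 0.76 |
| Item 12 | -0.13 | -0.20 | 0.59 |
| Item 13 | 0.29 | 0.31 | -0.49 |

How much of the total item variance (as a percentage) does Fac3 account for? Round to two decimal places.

SS loadings for Fac3 = 0.24² + 0.18² + 0.24² + (-0.63)² + 0.10² + (-0.25)² + 0.76² + 0.59² + (-0.49)² = 1.7828
With 9 standardized items, total variance = 9. Proportion = 1.7828/9 = 0.1981 → 19.81%.

19.81%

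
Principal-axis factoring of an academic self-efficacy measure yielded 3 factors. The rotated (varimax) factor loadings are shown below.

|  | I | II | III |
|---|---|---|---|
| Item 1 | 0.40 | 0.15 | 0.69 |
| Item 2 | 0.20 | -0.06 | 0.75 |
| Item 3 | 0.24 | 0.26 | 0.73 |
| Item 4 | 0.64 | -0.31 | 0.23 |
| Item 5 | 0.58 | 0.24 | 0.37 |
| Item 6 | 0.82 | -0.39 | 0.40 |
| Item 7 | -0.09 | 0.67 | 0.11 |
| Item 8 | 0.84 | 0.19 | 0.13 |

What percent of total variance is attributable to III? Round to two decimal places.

SS loadings for III = 0.69² + 0.75² + 0.73² + 0.23² + 0.37² + 0.40² + 0.11² + 0.13² = 1.9503
With 8 standardized items, total variance = 8. Proportion = 1.9503/8 = 0.2438 → 24.38%.

24.38%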